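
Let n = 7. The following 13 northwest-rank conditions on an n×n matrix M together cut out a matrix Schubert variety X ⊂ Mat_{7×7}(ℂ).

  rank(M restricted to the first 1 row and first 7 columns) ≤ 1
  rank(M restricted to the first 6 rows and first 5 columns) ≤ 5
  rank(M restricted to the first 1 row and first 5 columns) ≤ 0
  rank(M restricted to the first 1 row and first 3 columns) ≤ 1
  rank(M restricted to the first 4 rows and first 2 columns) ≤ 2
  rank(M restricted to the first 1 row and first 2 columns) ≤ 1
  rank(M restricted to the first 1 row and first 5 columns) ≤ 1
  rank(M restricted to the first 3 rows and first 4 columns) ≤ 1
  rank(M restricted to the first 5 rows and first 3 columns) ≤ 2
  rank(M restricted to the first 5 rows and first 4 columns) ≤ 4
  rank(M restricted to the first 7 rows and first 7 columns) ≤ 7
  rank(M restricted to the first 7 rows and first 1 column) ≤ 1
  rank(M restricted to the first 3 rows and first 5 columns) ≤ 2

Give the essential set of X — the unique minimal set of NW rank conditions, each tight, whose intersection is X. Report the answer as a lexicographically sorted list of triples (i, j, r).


Rank table r_w(7×7) implied by the 13 constraints:

  row 1: 0, 0, 0, 0, 0, 1, 1
  row 2: 1, 1, 1, 1, 1, 2, 2
  row 3: 1, 1, 1, 1, 2, 3, 3
  row 4: 1, 2, 2, 2, 3, 4, 4
  row 5: 1, 2, 2, 3, 4, 5, 5
  row 6: 1, 2, 3, 4, 5, 6, 6
  row 7: 1, 2, 3, 4, 5, 6, 7

hence w(1..7) = (6, 1, 5, 2, 4, 3, 7).

ℓ(w)=9; the 3 essential cells (i,j,r):

[(1, 5, 0), (3, 4, 1), (5, 3, 2)]


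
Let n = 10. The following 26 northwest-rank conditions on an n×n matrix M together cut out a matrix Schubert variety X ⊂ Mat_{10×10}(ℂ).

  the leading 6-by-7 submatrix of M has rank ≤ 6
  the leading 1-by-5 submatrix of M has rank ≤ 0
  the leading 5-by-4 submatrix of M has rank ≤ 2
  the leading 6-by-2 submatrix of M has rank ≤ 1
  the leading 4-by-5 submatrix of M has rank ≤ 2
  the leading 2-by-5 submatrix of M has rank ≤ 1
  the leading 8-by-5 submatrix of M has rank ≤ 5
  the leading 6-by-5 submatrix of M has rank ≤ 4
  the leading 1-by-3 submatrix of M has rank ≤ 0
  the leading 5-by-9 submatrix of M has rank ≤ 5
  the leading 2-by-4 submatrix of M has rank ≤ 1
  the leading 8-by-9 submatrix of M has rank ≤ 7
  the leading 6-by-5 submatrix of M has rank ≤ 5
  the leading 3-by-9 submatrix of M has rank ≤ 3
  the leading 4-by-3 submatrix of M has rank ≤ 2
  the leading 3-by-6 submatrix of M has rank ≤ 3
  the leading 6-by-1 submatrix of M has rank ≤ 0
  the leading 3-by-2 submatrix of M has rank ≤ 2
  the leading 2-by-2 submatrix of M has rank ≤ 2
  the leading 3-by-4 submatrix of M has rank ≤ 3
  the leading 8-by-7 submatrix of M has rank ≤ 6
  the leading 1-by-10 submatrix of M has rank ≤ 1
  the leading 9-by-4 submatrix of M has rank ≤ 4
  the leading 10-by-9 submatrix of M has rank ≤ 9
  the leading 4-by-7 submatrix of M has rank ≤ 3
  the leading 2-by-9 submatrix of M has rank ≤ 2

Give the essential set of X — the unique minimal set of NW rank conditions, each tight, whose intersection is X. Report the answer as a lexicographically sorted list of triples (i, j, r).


Rank table r_w(10×10) implied by the 26 constraints:

  i=1: 0 0 0 0 0 1 1 1 1 1
  i=2: 0 1 1 1 1 2 2 2 2 2
  i=3: 0 1 2 2 2 3 3 3 3 3
  i=4: 0 1 2 2 2 3 3 4 4 4
  i=5: 0 1 2 2 3 4 4 5 5 5
  i=6: 0 1 2 3 4 5 5 6 6 6
  i=7: 1 2 3 4 5 6 6 7 7 7
  i=8: 1 2 3 4 5 6 6 7 7 8
  i=9: 1 2 3 4 5 6 7 8 8 9
  i=10: 1 2 3 4 5 6 7 8 9 10

giving w = (6, 2, 3, 8, 5, 4, 1, 10, 7, 9) via Δ²R.

ℓ(w)=16; the 7 essential cells (i,j,r):

[(1, 5, 0), (4, 5, 2), (4, 7, 3), (5, 4, 2), (6, 1, 0), (8, 7, 6), (8, 9, 7)]


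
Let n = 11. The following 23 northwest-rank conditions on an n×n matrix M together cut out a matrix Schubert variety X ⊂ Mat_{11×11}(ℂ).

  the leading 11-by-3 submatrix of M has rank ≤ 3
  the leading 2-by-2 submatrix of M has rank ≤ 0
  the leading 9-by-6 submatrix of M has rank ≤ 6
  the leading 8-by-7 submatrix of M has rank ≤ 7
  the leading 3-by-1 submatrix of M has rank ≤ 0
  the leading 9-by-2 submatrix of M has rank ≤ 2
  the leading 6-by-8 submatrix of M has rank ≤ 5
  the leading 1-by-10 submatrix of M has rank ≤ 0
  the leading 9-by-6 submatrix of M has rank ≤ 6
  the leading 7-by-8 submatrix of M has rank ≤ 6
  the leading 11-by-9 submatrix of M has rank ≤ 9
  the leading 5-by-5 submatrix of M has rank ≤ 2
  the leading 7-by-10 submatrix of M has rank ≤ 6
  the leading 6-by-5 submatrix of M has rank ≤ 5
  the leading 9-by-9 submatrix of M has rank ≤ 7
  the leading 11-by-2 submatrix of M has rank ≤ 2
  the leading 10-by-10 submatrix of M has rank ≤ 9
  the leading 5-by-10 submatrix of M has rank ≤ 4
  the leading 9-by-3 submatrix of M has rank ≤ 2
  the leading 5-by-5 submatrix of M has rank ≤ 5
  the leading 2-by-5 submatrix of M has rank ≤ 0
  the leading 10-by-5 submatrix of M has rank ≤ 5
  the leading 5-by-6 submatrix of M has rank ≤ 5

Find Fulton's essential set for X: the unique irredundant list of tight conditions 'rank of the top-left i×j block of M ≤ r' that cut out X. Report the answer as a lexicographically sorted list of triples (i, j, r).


Recovering R(i,j) via the rank-extension bound from the 23 conditions:

  row 1: 0 0 0 0 0 0 0 0 0 0 1
  row 2: 0 0 0 0 0 1 1 1 1 1 2
  row 3: 0 1 1 1 1 2 2 2 2 2 3
  row 4: 1 2 2 2 2 3 3 3 3 3 4
  row 5: 1 2 2 2 2 3 4 4 4 4 5
  row 6: 1 2 2 3 3 4 5 5 5 5 6
  row 7: 1 2 2 3 4 5 6 6 6 6 7
  row 8: 1 2 2 3 4 5 6 7 7 7 8
  row 9: 1 2 2 3 4 5 6 7 7 8 9
  row 10: 1 2 3 4 5 6 7 8 8 9 10
  row 11: 1 2 3 4 5 6 7 8 9 10 11

so w = (11, 6, 2, 1, 7, 4, 5, 8, 10, 3, 9).

|D(w)|=24, |Ess(w)|=6:

[(1, 10, 0), (2, 5, 0), (3, 1, 0), (5, 5, 2), (9, 3, 2), (9, 9, 7)]


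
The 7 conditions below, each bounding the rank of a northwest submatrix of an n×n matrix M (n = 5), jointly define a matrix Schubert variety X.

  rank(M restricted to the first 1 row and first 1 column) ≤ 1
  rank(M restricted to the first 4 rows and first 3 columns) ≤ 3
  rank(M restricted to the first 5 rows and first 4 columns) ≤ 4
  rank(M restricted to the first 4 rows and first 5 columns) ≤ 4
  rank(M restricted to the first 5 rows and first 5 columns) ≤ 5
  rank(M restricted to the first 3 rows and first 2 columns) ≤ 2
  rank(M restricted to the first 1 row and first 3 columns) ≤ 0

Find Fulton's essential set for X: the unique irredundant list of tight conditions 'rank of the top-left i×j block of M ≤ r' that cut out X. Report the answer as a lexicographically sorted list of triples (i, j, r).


Reconstructing r_w from the 7 given conditions:

  R[1]: 0, 0, 0, 1, 1
  R[2]: 1, 1, 1, 2, 2
  R[3]: 1, 2, 2, 3, 3
  R[4]: 1, 2, 3, 4, 4
  R[5]: 1, 2, 3, 4, 5

hence w(1..5) = (4, 1, 2, 3, 5).

D(w) has 3 cells with 1 SE-corner; essential set:

[(1, 3, 0)]


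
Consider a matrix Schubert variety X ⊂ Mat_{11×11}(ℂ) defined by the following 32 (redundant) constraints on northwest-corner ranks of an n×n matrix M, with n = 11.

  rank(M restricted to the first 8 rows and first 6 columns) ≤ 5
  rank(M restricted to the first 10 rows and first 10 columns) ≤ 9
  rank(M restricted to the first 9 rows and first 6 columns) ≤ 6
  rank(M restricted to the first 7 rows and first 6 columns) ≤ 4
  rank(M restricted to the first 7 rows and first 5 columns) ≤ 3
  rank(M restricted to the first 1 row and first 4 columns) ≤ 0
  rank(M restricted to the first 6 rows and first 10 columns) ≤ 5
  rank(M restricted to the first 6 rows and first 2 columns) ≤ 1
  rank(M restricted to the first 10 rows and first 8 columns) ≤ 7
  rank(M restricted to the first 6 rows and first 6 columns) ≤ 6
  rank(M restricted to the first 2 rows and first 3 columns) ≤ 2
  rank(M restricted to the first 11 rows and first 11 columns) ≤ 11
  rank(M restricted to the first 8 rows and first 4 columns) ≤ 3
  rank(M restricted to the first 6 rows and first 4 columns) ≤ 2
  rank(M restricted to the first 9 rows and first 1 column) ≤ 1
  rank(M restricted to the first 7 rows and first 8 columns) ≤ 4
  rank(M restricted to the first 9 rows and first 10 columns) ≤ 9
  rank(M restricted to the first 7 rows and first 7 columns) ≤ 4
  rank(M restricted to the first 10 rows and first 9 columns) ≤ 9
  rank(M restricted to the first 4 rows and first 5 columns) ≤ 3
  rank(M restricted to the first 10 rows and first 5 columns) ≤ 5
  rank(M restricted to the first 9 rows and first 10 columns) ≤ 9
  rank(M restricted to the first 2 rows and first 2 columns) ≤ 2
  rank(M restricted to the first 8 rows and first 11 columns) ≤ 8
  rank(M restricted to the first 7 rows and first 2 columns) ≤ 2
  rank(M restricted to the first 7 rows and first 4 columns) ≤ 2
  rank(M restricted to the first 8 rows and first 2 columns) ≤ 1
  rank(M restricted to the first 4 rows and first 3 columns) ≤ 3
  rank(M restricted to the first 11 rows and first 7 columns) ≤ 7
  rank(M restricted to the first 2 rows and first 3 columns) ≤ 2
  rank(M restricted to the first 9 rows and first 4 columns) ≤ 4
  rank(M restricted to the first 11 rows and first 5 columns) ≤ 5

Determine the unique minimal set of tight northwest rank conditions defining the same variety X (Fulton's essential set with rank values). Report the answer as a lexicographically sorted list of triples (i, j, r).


Computing R[i][j] = min implied NW-rank bound (n=11, 32 conditions):

  i=1: 0, 0, 0, 0, 1, 1, 1, 1, 1, 1, 1
  i=2: 1, 1, 1, 1, 2, 2, 2, 2, 2, 2, 2
  i=3: 1, 1, 2, 2, 3, 3, 3, 3, 3, 3, 3
  i=4: 1, 1, 2, 2, 3, 4, 4, 4, 4, 4, 4
  i=5: 1, 1, 2, 2, 3, 4, 4, 4, 5, 5, 5
  i=6: 1, 1, 2, 2, 3, 4, 4, 4, 5, 5, 6
  i=7: 1, 1, 2, 2, 3, 4, 4, 4, 5, 6, 7
  i=8: 1, 1, 2, 3, 4, 5, 5, 5, 6, 7, 8
  i=9: 1, 2, 3, 4, 5, 6, 6, 6, 7, 8, 9
  i=10: 1, 2, 3, 4, 5, 6, 7, 7, 8, 9, 10
  i=11: 1, 2, 3, 4, 5, 6, 7, 8, 9, 10, 11

giving w = (5, 1, 3, 6, 9, 11, 10, 4, 2, 7, 8) via Δ²R.

ℓ(w)=21; the 5 essential cells (i,j,r):

[(1, 4, 0), (6, 10, 5), (7, 4, 2), (7, 8, 4), (8, 2, 1)]


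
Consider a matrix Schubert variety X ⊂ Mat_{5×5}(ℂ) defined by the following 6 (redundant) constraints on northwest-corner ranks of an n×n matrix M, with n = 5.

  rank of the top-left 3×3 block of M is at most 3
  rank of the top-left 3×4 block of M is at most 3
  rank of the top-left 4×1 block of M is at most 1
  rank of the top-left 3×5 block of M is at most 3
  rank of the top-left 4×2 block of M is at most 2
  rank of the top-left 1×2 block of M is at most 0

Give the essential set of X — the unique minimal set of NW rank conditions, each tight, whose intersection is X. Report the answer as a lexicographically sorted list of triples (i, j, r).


Rank table r_w(5×5) implied by the 6 constraints:

  row 1: 0, 0, 1, 1, 1
  row 2: 1, 1, 2, 2, 2
  row 3: 1, 2, 3, 3, 3
  row 4: 1, 2, 3, 4, 4
  row 5: 1, 2, 3, 4, 5

second differences of R give the permutation w = (3, 1, 2, 4, 5).

Fulton essential set (1 of the 2 Rothe cells):

[(1, 2, 0)]


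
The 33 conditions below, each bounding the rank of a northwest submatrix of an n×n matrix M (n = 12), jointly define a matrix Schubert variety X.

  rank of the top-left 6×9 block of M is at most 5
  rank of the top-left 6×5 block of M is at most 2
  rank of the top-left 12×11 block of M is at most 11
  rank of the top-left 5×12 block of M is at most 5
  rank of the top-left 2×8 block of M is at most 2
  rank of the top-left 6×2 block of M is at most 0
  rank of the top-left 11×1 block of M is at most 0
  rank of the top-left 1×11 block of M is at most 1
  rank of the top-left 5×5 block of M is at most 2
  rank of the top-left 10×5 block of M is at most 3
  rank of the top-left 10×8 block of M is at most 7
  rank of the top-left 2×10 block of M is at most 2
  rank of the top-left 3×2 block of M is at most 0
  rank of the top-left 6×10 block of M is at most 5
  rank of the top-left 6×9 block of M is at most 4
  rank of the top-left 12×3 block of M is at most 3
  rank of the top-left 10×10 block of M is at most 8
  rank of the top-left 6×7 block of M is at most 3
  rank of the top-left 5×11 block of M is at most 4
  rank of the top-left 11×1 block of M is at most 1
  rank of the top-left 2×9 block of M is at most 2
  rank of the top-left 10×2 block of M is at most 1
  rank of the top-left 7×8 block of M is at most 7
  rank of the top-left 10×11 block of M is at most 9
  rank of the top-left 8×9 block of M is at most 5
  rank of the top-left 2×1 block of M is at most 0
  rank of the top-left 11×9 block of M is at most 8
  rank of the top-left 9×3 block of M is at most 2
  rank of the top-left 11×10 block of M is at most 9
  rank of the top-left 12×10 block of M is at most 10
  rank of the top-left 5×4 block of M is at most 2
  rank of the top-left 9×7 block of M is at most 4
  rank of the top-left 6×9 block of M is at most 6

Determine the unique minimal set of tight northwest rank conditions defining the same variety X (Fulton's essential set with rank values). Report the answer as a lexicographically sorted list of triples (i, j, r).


Computing R[i][j] = min implied NW-rank bound (n=12, 33 conditions):

  row 1: 0, 0, 1, 1, 1, 1, 1, 1, 1, 1, 1, 1
  row 2: 0, 0, 1, 2, 2, 2, 2, 2, 2, 2, 2, 2
  row 3: 0, 0, 1, 2, 2, 3, 3, 3, 3, 3, 3, 3
  row 4: 0, 0, 1, 2, 2, 3, 3, 4, 4, 4, 4, 4
  row 5: 0, 0, 1, 2, 2, 3, 3, 4, 4, 4, 4, 5
  row 6: 0, 0, 1, 2, 2, 3, 3, 4, 4, 5, 5, 6
  row 7: 0, 1, 2, 3, 3, 4, 4, 5, 5, 6, 6, 7
  row 8: 0, 1, 2, 3, 3, 4, 4, 5, 5, 6, 7, 8
  row 9: 0, 1, 2, 3, 3, 4, 4, 5, 6, 7, 8, 9
  row 10: 0, 1, 2, 3, 3, 4, 5, 6, 7, 8, 9, 10
  row 11: 0, 1, 2, 3, 4, 5, 6, 7, 8, 9, 10, 11
  row 12: 1, 2, 3, 4, 5, 6, 7, 8, 9, 10, 11, 12

giving w = (3, 4, 6, 8, 12, 10, 2, 11, 9, 7, 5, 1) via Δ²R.

9 SE-corners of the 34-cell Rothe diagram give Ess(w):

[(5, 11, 4), (6, 2, 0), (6, 5, 2), (6, 7, 3), (6, 9, 4), (8, 9, 5), (9, 7, 4), (10, 5, 3), (11, 1, 0)]


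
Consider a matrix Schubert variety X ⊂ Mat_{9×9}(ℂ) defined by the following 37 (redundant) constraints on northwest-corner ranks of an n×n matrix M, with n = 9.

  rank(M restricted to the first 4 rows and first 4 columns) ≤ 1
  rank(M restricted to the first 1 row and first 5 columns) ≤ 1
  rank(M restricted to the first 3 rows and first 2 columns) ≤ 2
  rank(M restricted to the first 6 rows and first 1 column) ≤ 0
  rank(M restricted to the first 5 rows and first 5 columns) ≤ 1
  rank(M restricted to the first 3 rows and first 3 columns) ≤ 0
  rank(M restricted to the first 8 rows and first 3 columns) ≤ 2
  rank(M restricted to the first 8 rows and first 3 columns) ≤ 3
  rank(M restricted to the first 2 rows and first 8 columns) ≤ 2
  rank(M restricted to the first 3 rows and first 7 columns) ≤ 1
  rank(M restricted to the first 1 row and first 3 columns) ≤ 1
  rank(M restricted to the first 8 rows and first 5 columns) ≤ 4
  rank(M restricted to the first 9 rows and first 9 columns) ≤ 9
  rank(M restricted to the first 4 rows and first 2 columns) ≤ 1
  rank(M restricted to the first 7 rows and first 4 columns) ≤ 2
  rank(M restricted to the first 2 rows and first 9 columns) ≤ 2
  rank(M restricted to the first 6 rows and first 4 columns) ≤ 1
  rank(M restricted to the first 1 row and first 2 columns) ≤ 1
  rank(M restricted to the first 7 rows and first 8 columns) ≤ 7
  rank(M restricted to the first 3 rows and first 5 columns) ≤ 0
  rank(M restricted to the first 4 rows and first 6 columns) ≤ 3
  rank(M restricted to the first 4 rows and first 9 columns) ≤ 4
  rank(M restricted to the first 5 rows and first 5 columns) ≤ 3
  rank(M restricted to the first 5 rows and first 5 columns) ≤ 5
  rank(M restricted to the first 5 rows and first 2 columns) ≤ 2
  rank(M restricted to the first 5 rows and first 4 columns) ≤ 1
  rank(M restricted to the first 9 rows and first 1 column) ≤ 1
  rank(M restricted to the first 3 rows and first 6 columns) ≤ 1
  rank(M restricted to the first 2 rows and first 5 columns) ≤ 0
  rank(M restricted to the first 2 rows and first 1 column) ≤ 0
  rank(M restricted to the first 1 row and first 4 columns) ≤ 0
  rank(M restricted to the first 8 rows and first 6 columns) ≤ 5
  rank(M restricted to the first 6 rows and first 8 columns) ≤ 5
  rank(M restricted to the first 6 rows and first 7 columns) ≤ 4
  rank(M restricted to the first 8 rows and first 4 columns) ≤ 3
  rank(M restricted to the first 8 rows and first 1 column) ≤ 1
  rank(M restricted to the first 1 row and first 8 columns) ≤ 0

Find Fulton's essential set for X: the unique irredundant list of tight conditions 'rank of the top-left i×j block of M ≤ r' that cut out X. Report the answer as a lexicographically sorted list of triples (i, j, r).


Propagating the 37 rank bounds to every northwest block:

  i=1: 0 0 0 0 0 0 0 0 1
  i=2: 0 0 0 0 0 1 1 1 2
  i=3: 0 0 0 0 0 1 1 2 3
  i=4: 0 1 1 1 1 2 2 3 4
  i=5: 0 1 1 1 1 2 3 4 5
  i=6: 0 1 1 1 2 3 4 5 6
  i=7: 1 2 2 2 3 4 5 6 7
  i=8: 1 2 2 3 4 5 6 7 8
  i=9: 1 2 3 4 5 6 7 8 9

reading off 1-entries of Δ²R: w = (9, 6, 8, 2, 7, 5, 1, 4, 3).

|D(w)|=28, |Ess(w)|=7:

[(1, 8, 0), (3, 5, 0), (3, 7, 1), (5, 5, 1), (6, 1, 0), (6, 4, 1), (8, 3, 2)]


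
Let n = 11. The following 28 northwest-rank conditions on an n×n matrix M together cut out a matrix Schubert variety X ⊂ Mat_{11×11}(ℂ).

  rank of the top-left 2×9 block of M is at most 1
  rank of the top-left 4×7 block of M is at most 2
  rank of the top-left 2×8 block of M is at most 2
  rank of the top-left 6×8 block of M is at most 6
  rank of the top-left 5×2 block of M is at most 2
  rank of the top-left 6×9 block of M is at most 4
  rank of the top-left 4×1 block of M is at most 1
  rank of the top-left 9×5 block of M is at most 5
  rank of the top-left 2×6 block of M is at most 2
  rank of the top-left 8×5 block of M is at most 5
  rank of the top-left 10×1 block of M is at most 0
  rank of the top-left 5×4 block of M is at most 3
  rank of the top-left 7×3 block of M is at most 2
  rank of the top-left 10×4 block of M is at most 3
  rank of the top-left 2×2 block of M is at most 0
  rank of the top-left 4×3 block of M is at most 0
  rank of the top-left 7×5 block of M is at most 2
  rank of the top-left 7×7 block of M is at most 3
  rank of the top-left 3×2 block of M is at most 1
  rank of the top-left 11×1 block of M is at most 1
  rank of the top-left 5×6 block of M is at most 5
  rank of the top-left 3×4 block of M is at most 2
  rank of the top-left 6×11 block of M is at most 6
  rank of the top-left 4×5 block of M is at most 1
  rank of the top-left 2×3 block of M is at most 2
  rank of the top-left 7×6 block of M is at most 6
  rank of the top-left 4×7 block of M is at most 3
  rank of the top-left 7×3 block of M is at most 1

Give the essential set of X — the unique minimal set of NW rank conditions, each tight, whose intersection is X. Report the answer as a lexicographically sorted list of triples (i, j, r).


Rank table r_w(11×11) implied by the 28 constraints:

  i=1: 0 0 0 1 1 1 1 1 1 1 1
  i=2: 0 0 0 1 1 1 1 1 1 2 2
  i=3: 0 0 0 1 1 2 2 2 2 3 3
  i=4: 0 0 0 1 1 2 2 3 3 4 4
  i=5: 0 1 1 2 2 3 3 4 4 5 5
  i=6: 0 1 1 2 2 3 3 4 4 5 6
  i=7: 0 1 1 2 2 3 3 4 5 6 7
  i=8: 0 1 2 3 3 4 4 5 6 7 8
  i=9: 0 1 2 3 4 5 5 6 7 8 9
  i=10: 0 1 2 3 4 5 6 7 8 9 10
  i=11: 1 2 3 4 5 6 7 8 9 10 11

second differences of R give the permutation w = (4, 10, 6, 8, 2, 11, 9, 3, 5, 7, 1).

9 SE-corners of the 33-cell Rothe diagram give Ess(w):

[(2, 9, 1), (4, 3, 0), (4, 5, 1), (4, 7, 2), (6, 9, 4), (7, 3, 1), (7, 5, 2), (7, 7, 3), (10, 1, 0)]


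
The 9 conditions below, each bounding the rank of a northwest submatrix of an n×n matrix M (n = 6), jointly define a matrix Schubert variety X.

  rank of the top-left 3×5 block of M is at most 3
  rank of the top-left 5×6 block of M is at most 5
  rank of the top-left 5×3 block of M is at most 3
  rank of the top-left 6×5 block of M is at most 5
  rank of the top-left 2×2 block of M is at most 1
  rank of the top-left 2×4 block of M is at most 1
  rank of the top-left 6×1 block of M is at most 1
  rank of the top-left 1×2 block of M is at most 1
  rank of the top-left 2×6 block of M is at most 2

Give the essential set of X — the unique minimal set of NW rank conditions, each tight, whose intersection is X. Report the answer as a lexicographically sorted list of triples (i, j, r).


Rank table r_w(6×6) implied by the 9 constraints:

  row 1: 1, 1, 1, 1, 1, 1
  row 2: 1, 1, 1, 1, 2, 2
  row 3: 1, 2, 2, 2, 3, 3
  row 4: 1, 2, 3, 3, 4, 4
  row 5: 1, 2, 3, 4, 5, 5
  row 6: 1, 2, 3, 4, 5, 6

second differences of R give the permutation w = (1, 5, 2, 3, 4, 6).

D(w) has 3 cells with 1 SE-corner; essential set:

[(2, 4, 1)]


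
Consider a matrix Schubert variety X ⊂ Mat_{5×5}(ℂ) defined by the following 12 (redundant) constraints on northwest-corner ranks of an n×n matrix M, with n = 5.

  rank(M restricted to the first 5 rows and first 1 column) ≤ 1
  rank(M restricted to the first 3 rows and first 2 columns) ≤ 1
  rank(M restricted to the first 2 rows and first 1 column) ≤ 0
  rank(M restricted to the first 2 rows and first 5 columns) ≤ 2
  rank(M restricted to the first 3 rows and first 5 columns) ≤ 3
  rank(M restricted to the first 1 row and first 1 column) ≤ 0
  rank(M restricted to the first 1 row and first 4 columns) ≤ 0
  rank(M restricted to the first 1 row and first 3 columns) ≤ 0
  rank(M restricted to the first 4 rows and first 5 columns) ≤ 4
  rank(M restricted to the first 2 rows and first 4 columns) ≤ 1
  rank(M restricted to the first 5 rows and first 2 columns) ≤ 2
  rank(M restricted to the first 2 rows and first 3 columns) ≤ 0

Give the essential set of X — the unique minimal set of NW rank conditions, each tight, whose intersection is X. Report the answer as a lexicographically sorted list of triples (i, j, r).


Reconstructing r_w from the 12 given conditions:

  row 1: 0, 0, 0, 0, 1
  row 2: 0, 0, 0, 1, 2
  row 3: 1, 1, 1, 2, 3
  row 4: 1, 2, 2, 3, 4
  row 5: 1, 2, 3, 4, 5

giving w = (5, 4, 1, 2, 3) via Δ²R.

Fulton essential set (2 of the 7 Rothe cells):

[(1, 4, 0), (2, 3, 0)]


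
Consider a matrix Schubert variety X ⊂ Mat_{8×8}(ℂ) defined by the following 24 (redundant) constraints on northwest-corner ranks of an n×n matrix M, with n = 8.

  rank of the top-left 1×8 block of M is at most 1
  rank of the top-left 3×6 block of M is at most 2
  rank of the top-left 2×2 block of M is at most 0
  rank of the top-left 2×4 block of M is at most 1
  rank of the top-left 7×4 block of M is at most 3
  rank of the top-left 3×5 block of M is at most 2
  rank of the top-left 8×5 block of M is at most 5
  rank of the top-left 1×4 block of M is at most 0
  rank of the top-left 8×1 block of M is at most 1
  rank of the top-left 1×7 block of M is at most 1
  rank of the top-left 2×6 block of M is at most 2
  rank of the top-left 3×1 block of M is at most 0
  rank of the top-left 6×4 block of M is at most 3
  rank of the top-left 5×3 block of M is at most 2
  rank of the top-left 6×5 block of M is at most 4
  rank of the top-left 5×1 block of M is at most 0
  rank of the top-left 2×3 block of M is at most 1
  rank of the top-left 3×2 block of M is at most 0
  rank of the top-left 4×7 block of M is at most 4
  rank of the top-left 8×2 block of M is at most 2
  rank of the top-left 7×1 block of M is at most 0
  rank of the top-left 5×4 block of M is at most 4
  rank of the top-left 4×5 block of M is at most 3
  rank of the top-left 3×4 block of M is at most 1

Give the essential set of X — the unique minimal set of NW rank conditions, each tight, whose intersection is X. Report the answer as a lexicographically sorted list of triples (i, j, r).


Computing R[i][j] = min implied NW-rank bound (n=8, 24 conditions):

  R[1]: 0 | 0 | 0 | 0 | 1 | 1 | 1 | 1
  R[2]: 0 | 0 | 1 | 1 | 2 | 2 | 2 | 2
  R[3]: 0 | 0 | 1 | 1 | 2 | 2 | 3 | 3
  R[4]: 0 | 1 | 2 | 2 | 3 | 3 | 4 | 4
  R[5]: 0 | 1 | 2 | 3 | 4 | 4 | 5 | 5
  R[6]: 0 | 1 | 2 | 3 | 4 | 5 | 6 | 6
  R[7]: 0 | 1 | 2 | 3 | 4 | 5 | 6 | 7
  R[8]: 1 | 2 | 3 | 4 | 5 | 6 | 7 | 8

hence w(1..8) = (5, 3, 7, 2, 4, 6, 8, 1).

Fulton essential set (5 of the 14 Rothe cells):

[(1, 4, 0), (3, 2, 0), (3, 4, 1), (3, 6, 2), (7, 1, 0)]


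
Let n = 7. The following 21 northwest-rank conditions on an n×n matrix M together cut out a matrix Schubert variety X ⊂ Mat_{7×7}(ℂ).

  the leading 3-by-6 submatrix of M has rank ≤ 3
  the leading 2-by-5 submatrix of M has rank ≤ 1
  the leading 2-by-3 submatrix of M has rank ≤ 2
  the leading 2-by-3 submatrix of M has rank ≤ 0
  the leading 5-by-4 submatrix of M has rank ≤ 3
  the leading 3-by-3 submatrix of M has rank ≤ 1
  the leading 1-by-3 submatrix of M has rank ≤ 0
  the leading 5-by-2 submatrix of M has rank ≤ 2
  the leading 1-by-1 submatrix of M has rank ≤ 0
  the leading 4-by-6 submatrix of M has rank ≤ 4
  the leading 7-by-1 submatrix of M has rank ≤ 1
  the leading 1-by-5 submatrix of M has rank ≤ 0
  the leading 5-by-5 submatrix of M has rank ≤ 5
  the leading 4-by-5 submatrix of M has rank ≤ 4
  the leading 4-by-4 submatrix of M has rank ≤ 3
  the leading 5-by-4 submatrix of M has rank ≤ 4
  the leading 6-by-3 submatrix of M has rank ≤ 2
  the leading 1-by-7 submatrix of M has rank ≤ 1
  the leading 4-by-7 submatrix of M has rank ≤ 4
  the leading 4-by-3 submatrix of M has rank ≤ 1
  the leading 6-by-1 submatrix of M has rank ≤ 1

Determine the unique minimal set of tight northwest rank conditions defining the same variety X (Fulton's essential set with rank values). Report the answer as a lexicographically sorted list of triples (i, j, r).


Computing R[i][j] = min implied NW-rank bound (n=7, 21 conditions):

  i=1: 0  0  0  0  0  1  1
  i=2: 0  0  0  1  1  2  2
  i=3: 1  1  1  2  2  3  3
  i=4: 1  1  1  2  3  4  4
  i=5: 1  2  2  3  4  5  5
  i=6: 1  2  2  3  4  5  6
  i=7: 1  2  3  4  5  6  7

hence w(1..7) = (6, 4, 1, 5, 2, 7, 3).

4 SE-corners of the 11-cell Rothe diagram give Ess(w):

[(1, 5, 0), (2, 3, 0), (4, 3, 1), (6, 3, 2)]


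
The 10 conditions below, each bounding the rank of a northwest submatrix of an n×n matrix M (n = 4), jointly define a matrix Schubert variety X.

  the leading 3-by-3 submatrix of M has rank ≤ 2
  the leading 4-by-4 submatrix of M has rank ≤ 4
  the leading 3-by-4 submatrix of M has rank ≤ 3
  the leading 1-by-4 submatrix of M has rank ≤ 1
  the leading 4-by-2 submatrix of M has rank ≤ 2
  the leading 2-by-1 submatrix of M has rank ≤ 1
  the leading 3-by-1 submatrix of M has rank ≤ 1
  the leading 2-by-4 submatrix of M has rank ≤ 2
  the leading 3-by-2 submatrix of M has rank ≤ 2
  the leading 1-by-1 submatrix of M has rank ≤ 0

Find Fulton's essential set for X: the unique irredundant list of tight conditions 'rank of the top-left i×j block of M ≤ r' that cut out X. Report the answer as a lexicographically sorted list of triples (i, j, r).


The tightest implied rank at each (i,j), from the 10 conditions:

  0 | 1 | 1 | 1
  1 | 2 | 2 | 2
  1 | 2 | 2 | 3
  1 | 2 | 3 | 4

so w = (2, 1, 4, 3).

Fulton essential set (2 of the 2 Rothe cells):

[(1, 1, 0), (3, 3, 2)]


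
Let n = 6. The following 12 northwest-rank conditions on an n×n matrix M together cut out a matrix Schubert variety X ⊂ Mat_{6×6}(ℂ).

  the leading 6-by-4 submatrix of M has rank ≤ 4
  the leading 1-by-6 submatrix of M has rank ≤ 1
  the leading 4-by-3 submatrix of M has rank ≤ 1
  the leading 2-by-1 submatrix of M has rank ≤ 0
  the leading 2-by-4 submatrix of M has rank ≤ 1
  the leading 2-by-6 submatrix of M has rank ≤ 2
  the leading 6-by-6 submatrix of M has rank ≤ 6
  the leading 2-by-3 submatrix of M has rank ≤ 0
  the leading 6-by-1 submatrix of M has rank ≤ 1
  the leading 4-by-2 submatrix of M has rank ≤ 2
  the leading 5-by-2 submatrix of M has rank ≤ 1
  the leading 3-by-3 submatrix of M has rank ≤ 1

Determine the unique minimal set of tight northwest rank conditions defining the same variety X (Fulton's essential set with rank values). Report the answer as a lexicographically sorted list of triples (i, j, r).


Rank table r_w(6×6) implied by the 12 constraints:

  row 1: 0  0  0  1  1  1
  row 2: 0  0  0  1  2  2
  row 3: 1  1  1  2  3  3
  row 4: 1  1  1  2  3  4
  row 5: 1  1  2  3  4  5
  row 6: 1  2  3  4  5  6

so w = (4, 5, 1, 6, 3, 2).

Fulton essential set (3 of the 9 Rothe cells):

[(2, 3, 0), (4, 3, 1), (5, 2, 1)]


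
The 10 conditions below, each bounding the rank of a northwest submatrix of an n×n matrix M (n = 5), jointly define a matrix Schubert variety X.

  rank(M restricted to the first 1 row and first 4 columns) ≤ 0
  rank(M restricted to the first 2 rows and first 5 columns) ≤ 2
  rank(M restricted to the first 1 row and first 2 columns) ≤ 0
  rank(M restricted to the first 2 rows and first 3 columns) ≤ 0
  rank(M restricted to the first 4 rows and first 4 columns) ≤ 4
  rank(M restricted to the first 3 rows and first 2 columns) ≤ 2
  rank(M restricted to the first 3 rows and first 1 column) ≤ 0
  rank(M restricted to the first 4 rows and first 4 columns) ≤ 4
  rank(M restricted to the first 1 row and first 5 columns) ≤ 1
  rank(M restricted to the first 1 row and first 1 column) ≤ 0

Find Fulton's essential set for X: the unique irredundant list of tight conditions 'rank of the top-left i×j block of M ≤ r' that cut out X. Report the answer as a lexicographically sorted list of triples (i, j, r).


Recovering R(i,j) via the rank-extension bound from the 10 conditions:

  i=1: 0, 0, 0, 0, 1
  i=2: 0, 0, 0, 1, 2
  i=3: 0, 1, 1, 2, 3
  i=4: 1, 2, 2, 3, 4
  i=5: 1, 2, 3, 4, 5

the unique w with this rank table is (5, 4, 2, 1, 3).

|D(w)|=8, |Ess(w)|=3:

[(1, 4, 0), (2, 3, 0), (3, 1, 0)]


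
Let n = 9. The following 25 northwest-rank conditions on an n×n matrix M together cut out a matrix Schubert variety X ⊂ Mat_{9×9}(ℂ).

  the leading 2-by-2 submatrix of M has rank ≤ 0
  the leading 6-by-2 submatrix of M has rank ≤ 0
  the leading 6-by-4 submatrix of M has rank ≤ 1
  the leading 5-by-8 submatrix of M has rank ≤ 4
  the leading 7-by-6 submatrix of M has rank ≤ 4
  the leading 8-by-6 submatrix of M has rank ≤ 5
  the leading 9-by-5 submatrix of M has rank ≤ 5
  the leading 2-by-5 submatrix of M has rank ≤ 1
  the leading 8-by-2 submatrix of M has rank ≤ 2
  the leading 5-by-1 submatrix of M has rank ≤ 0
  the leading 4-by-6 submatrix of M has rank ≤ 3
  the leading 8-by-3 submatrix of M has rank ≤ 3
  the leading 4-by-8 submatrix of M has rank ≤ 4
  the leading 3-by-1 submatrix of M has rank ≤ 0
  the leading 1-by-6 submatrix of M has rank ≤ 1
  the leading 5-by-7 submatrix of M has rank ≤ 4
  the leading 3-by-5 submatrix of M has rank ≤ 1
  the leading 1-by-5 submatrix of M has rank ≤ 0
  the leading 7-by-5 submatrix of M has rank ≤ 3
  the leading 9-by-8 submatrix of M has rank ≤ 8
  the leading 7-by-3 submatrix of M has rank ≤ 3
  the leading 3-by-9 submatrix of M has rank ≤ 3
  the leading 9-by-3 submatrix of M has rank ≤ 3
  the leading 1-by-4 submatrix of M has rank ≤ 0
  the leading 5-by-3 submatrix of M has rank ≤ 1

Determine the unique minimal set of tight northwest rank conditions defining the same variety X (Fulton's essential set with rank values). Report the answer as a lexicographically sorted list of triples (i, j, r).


Propagating the 25 rank bounds to every northwest block:

  row 1: 0 0 0 0 0 1 1 1 1
  row 2: 0 0 1 1 1 2 2 2 2
  row 3: 0 0 1 1 1 2 3 3 3
  row 4: 0 0 1 1 2 3 4 4 4
  row 5: 0 0 1 1 2 3 4 4 5
  row 6: 0 0 1 1 2 3 4 5 6
  row 7: 1 1 2 2 3 4 5 6 7
  row 8: 1 2 3 3 4 5 6 7 8
  row 9: 1 2 3 4 5 6 7 8 9

reading off 1-entries of Δ²R: w = (6, 3, 7, 5, 9, 8, 1, 2, 4).

5 SE-corners of the 21-cell Rothe diagram give Ess(w):

[(1, 5, 0), (3, 5, 1), (5, 8, 4), (6, 2, 0), (6, 4, 1)]


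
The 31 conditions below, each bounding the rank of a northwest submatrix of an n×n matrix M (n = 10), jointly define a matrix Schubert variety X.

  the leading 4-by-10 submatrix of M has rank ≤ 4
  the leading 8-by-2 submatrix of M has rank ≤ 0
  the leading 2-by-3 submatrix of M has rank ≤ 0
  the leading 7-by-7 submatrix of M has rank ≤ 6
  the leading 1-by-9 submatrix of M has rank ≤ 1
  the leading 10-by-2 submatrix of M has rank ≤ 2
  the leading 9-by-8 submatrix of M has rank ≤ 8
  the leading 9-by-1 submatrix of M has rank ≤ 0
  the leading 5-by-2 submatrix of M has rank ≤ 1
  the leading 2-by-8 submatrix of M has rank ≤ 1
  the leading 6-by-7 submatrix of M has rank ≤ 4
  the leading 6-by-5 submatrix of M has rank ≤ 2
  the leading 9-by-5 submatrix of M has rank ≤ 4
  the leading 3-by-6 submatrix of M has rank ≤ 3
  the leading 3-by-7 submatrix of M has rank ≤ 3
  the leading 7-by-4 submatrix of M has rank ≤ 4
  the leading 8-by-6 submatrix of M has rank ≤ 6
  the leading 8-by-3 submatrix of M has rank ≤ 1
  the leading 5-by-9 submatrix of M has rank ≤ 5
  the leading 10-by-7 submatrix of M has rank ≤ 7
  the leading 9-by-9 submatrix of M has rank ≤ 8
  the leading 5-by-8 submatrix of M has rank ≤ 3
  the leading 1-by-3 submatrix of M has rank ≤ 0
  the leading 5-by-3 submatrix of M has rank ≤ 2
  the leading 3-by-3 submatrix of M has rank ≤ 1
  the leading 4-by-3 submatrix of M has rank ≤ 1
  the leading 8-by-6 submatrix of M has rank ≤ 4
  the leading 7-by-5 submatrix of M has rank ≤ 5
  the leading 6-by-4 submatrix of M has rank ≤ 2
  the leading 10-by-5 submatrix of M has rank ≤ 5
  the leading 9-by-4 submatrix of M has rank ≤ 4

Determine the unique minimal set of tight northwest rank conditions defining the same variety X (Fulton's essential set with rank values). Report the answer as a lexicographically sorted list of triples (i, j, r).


Reconstructing r_w from the 31 given conditions:

  0, 0, 0, 1, 1, 1, 1, 1, 1, 1
  0, 0, 0, 1, 1, 1, 1, 1, 2, 2
  0, 0, 1, 2, 2, 2, 2, 2, 3, 3
  0, 0, 1, 2, 2, 3, 3, 3, 4, 4
  0, 0, 1, 2, 2, 3, 3, 3, 4, 5
  0, 0, 1, 2, 2, 3, 4, 4, 5, 6
  0, 0, 1, 2, 3, 4, 5, 5, 6, 7
  0, 0, 1, 2, 3, 4, 5, 6, 7, 8
  0, 1, 2, 3, 4, 5, 6, 7, 8, 9
  1, 2, 3, 4, 5, 6, 7, 8, 9, 10

the unique w with this rank table is (4, 9, 3, 6, 10, 7, 5, 8, 2, 1).

Fulton essential set (6 of the 28 Rothe cells):

[(2, 3, 0), (2, 8, 1), (5, 8, 3), (6, 5, 2), (8, 2, 0), (9, 1, 0)]


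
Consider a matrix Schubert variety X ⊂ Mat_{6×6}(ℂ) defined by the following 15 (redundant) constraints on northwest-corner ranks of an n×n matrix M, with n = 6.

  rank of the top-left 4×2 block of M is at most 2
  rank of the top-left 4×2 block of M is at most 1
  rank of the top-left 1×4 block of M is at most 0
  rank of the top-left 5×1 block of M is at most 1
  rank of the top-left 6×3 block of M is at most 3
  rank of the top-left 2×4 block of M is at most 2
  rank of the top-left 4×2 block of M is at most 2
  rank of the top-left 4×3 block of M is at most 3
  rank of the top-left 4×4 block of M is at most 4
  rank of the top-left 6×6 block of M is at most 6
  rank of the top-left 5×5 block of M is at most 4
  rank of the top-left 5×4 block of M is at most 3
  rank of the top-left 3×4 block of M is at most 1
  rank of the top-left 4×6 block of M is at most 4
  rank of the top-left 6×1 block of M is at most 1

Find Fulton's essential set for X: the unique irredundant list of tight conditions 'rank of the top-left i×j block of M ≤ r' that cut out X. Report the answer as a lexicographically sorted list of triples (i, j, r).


The tightest implied rank at each (i,j), from the 15 conditions:

  i=1: 0 0 0 0 1 1
  i=2: 1 1 1 1 2 2
  i=3: 1 1 1 1 2 3
  i=4: 1 1 2 2 3 4
  i=5: 1 2 3 3 4 5
  i=6: 1 2 3 4 5 6

so w = (5, 1, 6, 3, 2, 4).

ℓ(w)=8; the 3 essential cells (i,j,r):

[(1, 4, 0), (3, 4, 1), (4, 2, 1)]


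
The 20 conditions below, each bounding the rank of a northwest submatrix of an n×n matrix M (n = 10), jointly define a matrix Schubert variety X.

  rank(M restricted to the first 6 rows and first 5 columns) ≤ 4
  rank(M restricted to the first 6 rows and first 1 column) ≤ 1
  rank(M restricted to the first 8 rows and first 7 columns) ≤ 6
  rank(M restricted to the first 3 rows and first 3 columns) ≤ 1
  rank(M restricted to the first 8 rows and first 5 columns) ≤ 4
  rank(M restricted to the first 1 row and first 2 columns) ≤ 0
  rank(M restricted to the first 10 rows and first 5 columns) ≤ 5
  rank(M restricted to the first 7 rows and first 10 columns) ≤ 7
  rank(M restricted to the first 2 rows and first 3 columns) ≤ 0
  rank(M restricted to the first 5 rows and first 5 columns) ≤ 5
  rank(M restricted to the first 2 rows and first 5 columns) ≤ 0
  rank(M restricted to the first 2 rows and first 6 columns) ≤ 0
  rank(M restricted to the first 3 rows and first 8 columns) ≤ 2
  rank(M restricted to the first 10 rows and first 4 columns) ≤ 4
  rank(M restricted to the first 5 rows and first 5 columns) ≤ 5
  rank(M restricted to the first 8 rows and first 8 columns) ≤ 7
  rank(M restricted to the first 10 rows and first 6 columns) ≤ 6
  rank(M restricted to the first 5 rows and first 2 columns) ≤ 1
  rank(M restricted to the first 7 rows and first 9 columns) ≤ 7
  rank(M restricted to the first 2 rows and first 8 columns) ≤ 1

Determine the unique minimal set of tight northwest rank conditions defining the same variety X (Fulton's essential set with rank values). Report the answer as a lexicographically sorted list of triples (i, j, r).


The tightest implied rank at each (i,j), from the 20 conditions:

  0 0 0 0 0 0 1 1 1 1
  0 0 0 0 0 0 1 1 2 2
  1 1 1 1 1 1 2 2 3 3
  1 1 2 2 2 2 3 3 4 4
  1 1 2 3 3 3 4 4 5 5
  1 2 3 4 4 4 5 5 6 6
  1 2 3 4 4 5 6 6 7 7
  1 2 3 4 4 5 6 7 8 8
  1 2 3 4 5 6 7 8 9 9
  1 2 3 4 5 6 7 8 9 10

so w = (7, 9, 1, 3, 4, 2, 6, 8, 5, 10).

ℓ(w)=17; the 4 essential cells (i,j,r):

[(2, 6, 0), (2, 8, 1), (5, 2, 1), (8, 5, 4)]


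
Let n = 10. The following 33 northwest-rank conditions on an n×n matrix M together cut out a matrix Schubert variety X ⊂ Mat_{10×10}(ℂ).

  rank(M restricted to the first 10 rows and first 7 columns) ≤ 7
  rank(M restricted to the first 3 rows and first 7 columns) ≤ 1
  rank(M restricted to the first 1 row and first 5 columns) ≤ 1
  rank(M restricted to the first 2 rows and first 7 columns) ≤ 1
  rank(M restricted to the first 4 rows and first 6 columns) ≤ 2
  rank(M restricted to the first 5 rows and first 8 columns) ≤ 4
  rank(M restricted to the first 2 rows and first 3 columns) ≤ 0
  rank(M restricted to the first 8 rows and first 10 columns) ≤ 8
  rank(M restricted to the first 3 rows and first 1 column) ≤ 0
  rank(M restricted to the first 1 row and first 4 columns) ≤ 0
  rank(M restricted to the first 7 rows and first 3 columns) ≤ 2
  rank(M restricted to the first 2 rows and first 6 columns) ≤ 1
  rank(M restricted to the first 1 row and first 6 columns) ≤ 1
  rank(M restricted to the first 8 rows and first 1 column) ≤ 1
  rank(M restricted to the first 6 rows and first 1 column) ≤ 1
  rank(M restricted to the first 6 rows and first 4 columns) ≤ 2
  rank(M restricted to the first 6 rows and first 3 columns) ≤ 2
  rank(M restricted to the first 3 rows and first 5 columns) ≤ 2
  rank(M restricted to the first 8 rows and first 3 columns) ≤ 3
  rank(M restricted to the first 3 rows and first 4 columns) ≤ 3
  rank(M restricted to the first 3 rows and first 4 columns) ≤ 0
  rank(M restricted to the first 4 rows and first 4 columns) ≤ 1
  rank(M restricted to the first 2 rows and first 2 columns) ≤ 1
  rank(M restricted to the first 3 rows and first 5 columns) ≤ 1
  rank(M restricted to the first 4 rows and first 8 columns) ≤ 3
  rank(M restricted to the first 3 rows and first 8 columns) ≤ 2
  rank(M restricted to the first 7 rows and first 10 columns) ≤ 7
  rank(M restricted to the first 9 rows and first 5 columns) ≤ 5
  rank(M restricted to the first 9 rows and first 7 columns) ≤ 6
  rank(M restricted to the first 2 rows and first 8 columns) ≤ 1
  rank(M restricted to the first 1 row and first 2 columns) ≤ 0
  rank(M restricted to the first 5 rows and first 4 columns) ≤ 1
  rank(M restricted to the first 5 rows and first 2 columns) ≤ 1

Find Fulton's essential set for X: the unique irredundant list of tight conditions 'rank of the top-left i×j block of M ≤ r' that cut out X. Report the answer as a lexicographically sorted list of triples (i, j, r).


The tightest implied rank at each (i,j), from the 33 conditions:

  0 0 0 0 1 1 1 1 1 1
  0 0 0 0 1 1 1 1 2 2
  0 0 0 0 1 1 1 2 3 3
  1 1 1 1 2 2 2 3 4 4
  1 1 1 1 2 3 3 4 5 5
  1 2 2 2 3 4 4 5 6 6
  1 2 2 3 4 5 5 6 7 7
  1 2 3 4 5 6 6 7 8 8
  1 2 3 4 5 6 6 7 8 9
  1 2 3 4 5 6 7 8 9 10

the unique w with this rank table is (5, 9, 8, 1, 6, 2, 4, 3, 10, 7).

ℓ(w)=22; the 6 essential cells (i,j,r):

[(2, 8, 1), (3, 4, 0), (3, 7, 1), (5, 4, 1), (7, 3, 2), (9, 7, 6)]
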